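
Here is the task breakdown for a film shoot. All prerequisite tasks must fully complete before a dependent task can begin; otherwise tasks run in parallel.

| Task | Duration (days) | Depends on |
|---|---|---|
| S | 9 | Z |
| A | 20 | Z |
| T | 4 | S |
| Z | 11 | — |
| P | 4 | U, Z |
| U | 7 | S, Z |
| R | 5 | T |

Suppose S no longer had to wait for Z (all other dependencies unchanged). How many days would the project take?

31

Before: longest chain Z→S→U→P = 11+9+7+4 = 31, finish 31.
Without Z→S, S's earliest start moves from 11 to 0.
The longest chain is now Z→A = 11+20 = 31, so the project takes 31 days.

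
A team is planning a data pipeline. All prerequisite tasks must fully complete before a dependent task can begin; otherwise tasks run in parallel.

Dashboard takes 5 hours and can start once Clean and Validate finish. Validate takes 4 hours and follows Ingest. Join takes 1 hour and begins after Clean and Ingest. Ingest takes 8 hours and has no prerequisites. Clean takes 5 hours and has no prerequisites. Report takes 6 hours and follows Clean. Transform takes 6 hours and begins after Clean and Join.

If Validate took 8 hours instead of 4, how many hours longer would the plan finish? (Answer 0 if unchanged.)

As given, the longest chain is Ingest→Validate→Dashboard = 8+4+5 = 17, so the finish is 17 hours.
Validate lies on that path, so at 8 hours the path becomes 21 hours.
That remains the longest chain; total 21 hours.
Change in finish: 21 − 17 = +4 hours.

4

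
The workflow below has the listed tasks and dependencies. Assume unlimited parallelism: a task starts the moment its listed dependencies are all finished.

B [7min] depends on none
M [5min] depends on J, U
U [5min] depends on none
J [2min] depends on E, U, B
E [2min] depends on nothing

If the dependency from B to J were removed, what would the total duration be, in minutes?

12

Before: longest chain B→J→M = 7+2+5 = 14, finish 14.
Without B→J, J's earliest start moves from 7 to 5.
The longest chain is now U→J→M = 5+2+5 = 12, so the workflow takes 12 minutes.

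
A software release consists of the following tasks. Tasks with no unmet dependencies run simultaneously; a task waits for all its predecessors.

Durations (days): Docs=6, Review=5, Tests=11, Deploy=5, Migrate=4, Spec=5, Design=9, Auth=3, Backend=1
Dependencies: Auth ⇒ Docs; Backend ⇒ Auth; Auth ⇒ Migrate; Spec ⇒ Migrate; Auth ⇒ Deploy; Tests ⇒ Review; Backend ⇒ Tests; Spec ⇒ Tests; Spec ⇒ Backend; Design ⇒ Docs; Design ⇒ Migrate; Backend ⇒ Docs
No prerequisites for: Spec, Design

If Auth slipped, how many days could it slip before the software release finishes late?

7

Critical path: Spec→Backend→Tests→Review = 5+1+11+5 = 22, so the finish is 22 days.
The longest chain containing Auth totals 15 days.
Float = 22 − 15 = 7.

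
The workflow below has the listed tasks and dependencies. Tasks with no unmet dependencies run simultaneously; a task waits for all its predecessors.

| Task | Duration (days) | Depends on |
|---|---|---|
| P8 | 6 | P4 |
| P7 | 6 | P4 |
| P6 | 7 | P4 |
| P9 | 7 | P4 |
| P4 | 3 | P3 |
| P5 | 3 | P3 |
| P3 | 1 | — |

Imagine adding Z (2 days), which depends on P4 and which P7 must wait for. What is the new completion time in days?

Originally the plan takes 11 days.
With Z inserted, P7 now waits for max(P4, Z).
New critical path: P3→P4→Z→P7 = 1+3+2+6 = 12 ⇒ 12 days.

12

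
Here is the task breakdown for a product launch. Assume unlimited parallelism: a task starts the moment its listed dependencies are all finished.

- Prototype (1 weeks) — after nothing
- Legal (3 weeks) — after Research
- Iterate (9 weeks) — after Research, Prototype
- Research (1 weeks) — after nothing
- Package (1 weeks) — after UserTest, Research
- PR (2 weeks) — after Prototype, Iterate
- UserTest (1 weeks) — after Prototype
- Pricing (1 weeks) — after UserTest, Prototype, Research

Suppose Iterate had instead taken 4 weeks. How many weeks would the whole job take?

7

Critical path before the change: Research→Iterate→PR = 1+9+2 = 12 giving 12 weeks.
Iterate is on the critical path; changing it to 4 makes that path 7 weeks.
The critical path is still Research→Iterate→PR; finish is now 7 weeks.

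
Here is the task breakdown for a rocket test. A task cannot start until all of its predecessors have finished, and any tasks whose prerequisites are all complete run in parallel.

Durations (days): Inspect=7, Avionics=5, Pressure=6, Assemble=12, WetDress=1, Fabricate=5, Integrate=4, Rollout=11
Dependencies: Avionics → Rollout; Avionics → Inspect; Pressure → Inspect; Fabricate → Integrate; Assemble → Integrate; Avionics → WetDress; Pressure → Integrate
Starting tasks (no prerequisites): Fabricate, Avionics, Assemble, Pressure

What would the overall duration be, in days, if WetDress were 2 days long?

Baseline: Avionics→Rollout = 5+11 = 16 → 16 days.
The longest path through WetDress is only 6 days, so WetDress has float 10.
The critical path is still Avionics→Rollout; finish is now 16 days.

16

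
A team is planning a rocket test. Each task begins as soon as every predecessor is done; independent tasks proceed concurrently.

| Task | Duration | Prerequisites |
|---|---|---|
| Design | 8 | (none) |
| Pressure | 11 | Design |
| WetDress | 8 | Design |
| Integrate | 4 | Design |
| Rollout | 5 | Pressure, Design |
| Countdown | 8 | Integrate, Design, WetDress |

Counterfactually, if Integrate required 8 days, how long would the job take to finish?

24

The binding path is Design→Pressure→Rollout = 8+11+5 = 24; finish at 24 days.
Integrate is off the critical path — its longest chain is 20 days, giving 4 of slack.
The critical path is still Design→Pressure→Rollout; finish is now 24 days.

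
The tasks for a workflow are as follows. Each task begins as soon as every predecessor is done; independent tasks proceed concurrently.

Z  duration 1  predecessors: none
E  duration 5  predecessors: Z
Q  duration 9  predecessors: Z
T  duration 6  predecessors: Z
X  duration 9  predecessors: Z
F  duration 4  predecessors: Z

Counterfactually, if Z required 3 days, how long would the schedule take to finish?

12

Actual critical path: Z→Q = 1+9 = 10 ⇒ 10 days.
Since Z is critical, the +2 change carries straight to that chain (now 12 days).
The critical path is still Z→Q; finish is now 12 days.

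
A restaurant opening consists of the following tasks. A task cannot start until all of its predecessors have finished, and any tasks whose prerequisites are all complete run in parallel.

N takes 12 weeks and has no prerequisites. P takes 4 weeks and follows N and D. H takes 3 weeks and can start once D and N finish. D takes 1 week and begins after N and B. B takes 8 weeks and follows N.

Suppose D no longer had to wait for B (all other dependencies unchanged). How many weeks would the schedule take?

Original critical path: N→B→D→P = 12+8+1+4 = 25 ⇒ 25 weeks.
Without B→D, D's earliest start moves from 20 to 12.
New critical path: N→B = 12+8 = 20 ⇒ 20 weeks.

20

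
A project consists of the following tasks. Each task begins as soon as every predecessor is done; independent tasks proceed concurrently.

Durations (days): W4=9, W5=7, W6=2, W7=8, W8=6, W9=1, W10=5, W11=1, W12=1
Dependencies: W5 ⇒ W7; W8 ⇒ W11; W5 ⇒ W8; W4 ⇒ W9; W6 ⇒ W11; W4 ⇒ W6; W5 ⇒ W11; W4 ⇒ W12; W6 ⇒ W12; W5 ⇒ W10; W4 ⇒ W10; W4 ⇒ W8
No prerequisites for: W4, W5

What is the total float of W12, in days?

W4→W8→W11 = 9+6+1 = 16 sets the makespan at 16 days.
W12 finishes as early as 12 and must finish by 16.
So W12 can slip 16 − 12 = 4 days.

4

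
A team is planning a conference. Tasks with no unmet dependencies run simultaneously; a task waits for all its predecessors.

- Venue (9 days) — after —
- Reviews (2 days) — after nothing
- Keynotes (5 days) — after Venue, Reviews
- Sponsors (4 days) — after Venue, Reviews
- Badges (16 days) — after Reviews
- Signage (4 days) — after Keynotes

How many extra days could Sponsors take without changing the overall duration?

5

Critical path: Venue→Keynotes→Signage = 9+5+4 = 18, so the finish is 18 days.
The longest chain containing Sponsors totals 13 days.
Float = 18 − 13 = 5.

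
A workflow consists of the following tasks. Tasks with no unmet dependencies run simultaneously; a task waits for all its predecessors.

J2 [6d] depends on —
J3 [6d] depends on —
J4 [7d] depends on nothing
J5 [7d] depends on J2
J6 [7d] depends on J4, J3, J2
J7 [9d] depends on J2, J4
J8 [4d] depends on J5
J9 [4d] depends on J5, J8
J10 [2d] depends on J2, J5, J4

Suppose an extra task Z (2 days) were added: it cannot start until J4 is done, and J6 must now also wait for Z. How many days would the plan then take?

Originally the plan takes 21 days.
With Z inserted, J6 now waits for max(J4, J3, J2, Z).
New critical path: J2→J5→J8→J9 = 6+7+4+4 = 21 ⇒ 21 days.

21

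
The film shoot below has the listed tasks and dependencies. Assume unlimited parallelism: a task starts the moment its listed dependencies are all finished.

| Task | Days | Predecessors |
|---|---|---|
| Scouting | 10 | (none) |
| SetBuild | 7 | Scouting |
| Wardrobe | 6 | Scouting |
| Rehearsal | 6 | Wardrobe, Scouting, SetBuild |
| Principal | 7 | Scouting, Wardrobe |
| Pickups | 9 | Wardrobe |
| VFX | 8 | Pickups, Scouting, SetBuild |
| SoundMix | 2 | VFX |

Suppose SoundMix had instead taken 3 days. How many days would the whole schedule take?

Actual critical path: Scouting→Wardrobe→Pickups→VFX→SoundMix = 10+6+9+8+2 = 35 ⇒ 35 days.
SoundMix lies on that path, so at 3 days the path becomes 36 days.
The critical path is still Scouting→Wardrobe→Pickups→VFX→SoundMix; finish is now 36 days.

36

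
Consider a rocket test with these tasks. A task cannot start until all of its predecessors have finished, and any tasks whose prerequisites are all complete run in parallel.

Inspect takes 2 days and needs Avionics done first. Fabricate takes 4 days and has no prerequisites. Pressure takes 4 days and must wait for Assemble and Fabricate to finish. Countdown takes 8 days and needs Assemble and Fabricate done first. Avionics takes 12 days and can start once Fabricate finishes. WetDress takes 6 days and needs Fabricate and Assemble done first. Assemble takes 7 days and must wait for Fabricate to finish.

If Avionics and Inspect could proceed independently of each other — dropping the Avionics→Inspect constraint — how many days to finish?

Original critical path: Fabricate→Assemble→Countdown = 4+7+8 = 19 ⇒ 19 days.
Without Avionics→Inspect, Inspect's earliest start moves from 16 to 0.
New critical path: Fabricate→Assemble→Countdown = 4+7+8 = 19 ⇒ 19 days.

19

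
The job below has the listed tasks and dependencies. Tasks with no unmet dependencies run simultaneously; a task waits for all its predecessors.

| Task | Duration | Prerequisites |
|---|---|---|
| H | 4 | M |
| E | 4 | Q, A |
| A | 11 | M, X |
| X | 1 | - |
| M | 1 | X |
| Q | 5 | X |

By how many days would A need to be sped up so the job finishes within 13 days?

4

Current finish: 17 days; target: 13.
A is on every critical path, so each day cut from A cuts the finish by one (this holds down to a finish of 10).
Need 17 − 13 = 4 days off A → A becomes 7 days, finish becomes 13.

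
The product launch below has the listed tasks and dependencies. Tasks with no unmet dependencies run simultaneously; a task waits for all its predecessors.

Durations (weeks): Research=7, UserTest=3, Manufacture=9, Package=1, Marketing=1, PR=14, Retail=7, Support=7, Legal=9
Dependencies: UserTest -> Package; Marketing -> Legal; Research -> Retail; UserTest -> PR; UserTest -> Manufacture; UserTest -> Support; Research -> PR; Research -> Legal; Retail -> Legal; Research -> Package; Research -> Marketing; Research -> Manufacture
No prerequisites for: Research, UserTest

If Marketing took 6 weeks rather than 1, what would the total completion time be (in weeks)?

Critical path before the change: Research→Retail→Legal = 7+7+9 = 23 giving 23 weeks.
The longest path through Marketing is only 17 weeks, so Marketing has float 6.
The critical path is still Research→Retail→Legal; finish is now 23 weeks.

23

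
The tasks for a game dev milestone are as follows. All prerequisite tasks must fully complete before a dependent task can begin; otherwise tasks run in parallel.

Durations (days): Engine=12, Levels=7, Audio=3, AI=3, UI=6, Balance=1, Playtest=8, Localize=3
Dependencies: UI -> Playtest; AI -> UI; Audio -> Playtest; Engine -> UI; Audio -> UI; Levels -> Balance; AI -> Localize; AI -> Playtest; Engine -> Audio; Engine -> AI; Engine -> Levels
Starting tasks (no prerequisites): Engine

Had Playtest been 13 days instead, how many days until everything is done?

Actual critical path: Engine→Audio→UI→Playtest = 12+3+6+8 = 29 ⇒ 29 days.
Playtest lies on that path, so at 13 days the path becomes 34 days.
The critical path is still Engine→Audio→UI→Playtest; finish is now 34 days.

34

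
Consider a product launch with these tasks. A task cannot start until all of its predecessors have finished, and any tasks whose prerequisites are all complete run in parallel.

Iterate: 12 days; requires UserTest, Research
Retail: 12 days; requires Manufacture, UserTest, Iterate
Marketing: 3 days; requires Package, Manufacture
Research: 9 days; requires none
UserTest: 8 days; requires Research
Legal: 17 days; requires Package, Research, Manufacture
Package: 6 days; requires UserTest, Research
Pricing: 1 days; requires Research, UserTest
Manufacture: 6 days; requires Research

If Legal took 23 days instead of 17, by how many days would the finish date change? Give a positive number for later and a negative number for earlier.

5

As given, the longest chain is Research→UserTest→Iterate→Retail = 9+8+12+12 = 41, so the finish is 41 days.
Legal is off the critical path — its longest chain is 40 days, giving 1 of slack.
The binding chain switches to Research→UserTest→Package→Legal = 9+8+6+23 = 46; finish 46 days.
Change in finish: 46 − 41 = +5 days.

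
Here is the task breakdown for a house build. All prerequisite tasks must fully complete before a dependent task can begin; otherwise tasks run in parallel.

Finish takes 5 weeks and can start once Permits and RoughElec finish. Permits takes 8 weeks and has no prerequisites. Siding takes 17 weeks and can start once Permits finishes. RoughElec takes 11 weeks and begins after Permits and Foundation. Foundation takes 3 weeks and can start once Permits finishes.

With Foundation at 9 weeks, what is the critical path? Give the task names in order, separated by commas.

Actual critical path: Permits→Foundation→RoughElec→Finish = 8+3+11+5 = 27 ⇒ 27 weeks.
Foundation is on the critical path; changing it to 9 makes that path 33 weeks.
No other chain overtakes it, so the finish is 33 weeks.

Permits, Foundation, RoughElec, Finish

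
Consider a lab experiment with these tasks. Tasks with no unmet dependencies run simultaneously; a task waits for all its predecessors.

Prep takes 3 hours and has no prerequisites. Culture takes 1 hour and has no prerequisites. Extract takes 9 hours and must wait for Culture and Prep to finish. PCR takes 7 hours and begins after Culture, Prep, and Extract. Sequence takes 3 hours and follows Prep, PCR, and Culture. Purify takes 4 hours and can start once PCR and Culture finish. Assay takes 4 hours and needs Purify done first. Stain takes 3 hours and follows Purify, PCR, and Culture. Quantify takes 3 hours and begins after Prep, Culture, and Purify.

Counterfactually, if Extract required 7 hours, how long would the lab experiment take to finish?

25

Baseline: Prep→Extract→PCR→Purify→Assay = 3+9+7+4+4 = 27 → 27 hours.
Since Extract is critical, the -2 change carries straight to that chain (now 25 hours).
No other chain overtakes it, so the finish is 25 hours.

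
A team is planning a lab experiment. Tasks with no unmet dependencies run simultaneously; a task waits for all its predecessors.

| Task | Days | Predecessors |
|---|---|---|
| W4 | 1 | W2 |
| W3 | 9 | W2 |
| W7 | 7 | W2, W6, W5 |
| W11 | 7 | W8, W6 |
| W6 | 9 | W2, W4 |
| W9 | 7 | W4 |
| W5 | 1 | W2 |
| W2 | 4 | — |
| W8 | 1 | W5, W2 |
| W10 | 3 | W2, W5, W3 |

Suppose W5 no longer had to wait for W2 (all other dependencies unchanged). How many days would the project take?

21

With the dependency in place, W2→W4→W6→W7 = 4+1+9+7 = 21 sets the finish at 21 days.
Without W2→W5, W5's earliest start moves from 4 to 0.
After: W2→W4→W6→W7 = 4+1+9+7 = 21 → 21 days.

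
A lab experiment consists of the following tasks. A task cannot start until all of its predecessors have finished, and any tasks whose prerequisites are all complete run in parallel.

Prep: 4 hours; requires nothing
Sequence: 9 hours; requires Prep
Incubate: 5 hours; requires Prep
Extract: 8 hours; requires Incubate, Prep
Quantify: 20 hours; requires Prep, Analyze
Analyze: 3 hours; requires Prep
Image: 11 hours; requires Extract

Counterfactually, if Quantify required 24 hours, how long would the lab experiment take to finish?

The binding path is Prep→Incubate→Extract→Image = 4+5+8+11 = 28; finish at 28 hours.
The longest path through Quantify is only 27 hours, so Quantify has float 1.
New critical path: Prep→Analyze→Quantify = 4+3+24 = 31 ⇒ 31 hours.

31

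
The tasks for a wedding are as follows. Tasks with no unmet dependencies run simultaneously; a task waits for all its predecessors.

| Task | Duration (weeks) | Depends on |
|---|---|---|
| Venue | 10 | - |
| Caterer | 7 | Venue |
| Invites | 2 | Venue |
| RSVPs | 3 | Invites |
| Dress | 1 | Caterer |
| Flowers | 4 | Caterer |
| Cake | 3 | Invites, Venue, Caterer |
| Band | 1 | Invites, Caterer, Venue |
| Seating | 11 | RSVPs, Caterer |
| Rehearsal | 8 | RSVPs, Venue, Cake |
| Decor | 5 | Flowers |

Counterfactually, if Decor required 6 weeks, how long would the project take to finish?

28

As given, the longest chain is Venue→Caterer→Cake→Rehearsal = 10+7+3+8 = 28, so the finish is 28 weeks.
Decor has 2 weeks of float (longest path through it is 26).
The critical path is still Venue→Caterer→Cake→Rehearsal; finish is now 28 weeks.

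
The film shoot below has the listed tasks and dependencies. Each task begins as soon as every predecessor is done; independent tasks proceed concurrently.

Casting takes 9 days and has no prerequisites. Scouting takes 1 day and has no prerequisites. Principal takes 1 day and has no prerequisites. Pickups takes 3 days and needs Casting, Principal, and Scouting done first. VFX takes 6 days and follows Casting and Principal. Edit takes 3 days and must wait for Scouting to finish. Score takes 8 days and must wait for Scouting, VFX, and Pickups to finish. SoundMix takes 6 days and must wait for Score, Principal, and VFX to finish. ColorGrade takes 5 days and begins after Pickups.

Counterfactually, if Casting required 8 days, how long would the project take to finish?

As given, the longest chain is Casting→VFX→Score→SoundMix = 9+6+8+6 = 29, so the finish is 29 days.
Casting lies on that path, so at 8 days the path becomes 28 days.
No other chain overtakes it, so the finish is 28 days.

28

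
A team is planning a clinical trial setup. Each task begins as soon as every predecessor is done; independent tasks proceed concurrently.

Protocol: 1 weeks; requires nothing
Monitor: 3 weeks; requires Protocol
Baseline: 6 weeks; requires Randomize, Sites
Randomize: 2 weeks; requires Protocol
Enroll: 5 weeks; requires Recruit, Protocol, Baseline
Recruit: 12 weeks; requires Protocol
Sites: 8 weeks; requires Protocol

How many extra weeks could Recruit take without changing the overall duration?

Protocol→Sites→Baseline→Enroll = 1+8+6+5 = 20 sets the makespan at 20 weeks.
Recruit finishes as early as 13 and must finish by 15.
Float = 20 − 18 = 2.

2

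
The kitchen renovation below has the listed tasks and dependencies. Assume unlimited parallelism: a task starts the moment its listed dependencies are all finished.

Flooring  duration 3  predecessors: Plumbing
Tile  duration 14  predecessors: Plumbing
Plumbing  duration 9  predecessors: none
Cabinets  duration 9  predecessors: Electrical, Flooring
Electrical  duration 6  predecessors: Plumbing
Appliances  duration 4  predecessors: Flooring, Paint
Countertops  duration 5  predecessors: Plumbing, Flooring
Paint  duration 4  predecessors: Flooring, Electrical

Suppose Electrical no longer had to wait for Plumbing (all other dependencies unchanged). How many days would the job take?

23

Original critical path: Plumbing→Electrical→Cabinets = 9+6+9 = 24 ⇒ 24 days.
Without Plumbing→Electrical, Electrical's earliest start moves from 9 to 0.
After: Plumbing→Tile = 9+14 = 23 → 23 days.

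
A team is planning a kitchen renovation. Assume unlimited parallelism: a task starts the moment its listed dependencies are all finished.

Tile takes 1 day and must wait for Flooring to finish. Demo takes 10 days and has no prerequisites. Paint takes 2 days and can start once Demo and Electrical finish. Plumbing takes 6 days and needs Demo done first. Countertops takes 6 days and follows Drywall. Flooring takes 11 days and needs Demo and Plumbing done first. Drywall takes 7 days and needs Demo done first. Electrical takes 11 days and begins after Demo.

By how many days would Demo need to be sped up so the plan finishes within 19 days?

Current finish: 28 days; target: 19.
Demo is on every critical path, so each day cut from Demo cuts the finish by one (this holds down to a finish of 19).
Need 28 − 19 = 9 days off Demo → Demo becomes 1 day, finish becomes 19.

9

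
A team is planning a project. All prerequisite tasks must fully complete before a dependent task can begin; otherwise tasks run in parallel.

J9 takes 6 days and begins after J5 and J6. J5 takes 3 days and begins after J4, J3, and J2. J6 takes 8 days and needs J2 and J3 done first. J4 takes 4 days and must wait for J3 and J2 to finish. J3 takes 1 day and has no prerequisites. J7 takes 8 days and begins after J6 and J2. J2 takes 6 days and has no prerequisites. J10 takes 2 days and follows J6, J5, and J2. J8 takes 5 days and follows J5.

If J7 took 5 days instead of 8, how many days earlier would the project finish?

Critical path before the change: J2→J6→J7 = 6+8+8 = 22 giving 22 days.
J7 lies on that path, so at 5 days the path becomes 19 days.
New critical path: J2→J6→J9 = 6+8+6 = 20 ⇒ 20 days.
Change in finish: 20 − 22 = -2 days.

2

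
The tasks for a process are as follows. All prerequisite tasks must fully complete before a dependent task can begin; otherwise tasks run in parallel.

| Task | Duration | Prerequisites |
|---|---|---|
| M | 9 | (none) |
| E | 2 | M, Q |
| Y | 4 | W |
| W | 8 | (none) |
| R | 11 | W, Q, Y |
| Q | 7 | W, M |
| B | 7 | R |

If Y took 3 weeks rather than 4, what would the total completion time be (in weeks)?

34

Actual critical path: M→Q→R→B = 9+7+11+7 = 34 ⇒ 34 weeks.
Y is off the critical path — its longest chain is 30 weeks, giving 4 of slack.
That remains the longest chain; total 34 weeks.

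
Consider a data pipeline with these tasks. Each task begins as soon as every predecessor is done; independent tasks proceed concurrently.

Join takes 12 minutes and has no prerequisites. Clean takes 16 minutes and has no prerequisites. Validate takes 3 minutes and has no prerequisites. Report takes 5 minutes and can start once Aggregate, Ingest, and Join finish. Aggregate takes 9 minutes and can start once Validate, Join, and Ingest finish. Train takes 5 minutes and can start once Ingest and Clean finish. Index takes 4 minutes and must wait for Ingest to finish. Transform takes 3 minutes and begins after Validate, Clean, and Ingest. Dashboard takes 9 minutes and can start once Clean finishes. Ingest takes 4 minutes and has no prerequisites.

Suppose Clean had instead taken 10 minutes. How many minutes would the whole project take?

As given, the longest chain is Join→Aggregate→Report = 12+9+5 = 26, so the finish is 26 minutes.
The longest path through Clean is only 25 minutes, so Clean has float 1.
No other chain overtakes it, so the finish is 26 minutes.

26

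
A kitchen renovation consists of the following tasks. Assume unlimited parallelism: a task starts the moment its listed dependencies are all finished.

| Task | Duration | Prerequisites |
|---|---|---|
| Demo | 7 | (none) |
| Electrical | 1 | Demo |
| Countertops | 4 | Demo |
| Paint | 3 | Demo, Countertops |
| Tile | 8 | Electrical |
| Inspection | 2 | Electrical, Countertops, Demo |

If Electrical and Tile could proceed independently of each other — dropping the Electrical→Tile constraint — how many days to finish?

14

Before: longest chain Demo→Electrical→Tile = 7+1+8 = 16, finish 16.
Without Electrical→Tile, Tile's earliest start moves from 8 to 0.
The longest chain is now Demo→Countertops→Paint = 7+4+3 = 14, so the project takes 14 days.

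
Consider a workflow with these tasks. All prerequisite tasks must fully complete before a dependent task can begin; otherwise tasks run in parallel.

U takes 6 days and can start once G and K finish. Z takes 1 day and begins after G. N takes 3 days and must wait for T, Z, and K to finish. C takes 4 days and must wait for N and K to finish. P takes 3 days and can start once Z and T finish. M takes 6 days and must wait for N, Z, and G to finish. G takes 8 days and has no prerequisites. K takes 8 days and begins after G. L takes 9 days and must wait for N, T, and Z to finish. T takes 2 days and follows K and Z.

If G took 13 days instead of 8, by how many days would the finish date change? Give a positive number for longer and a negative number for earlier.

5

The binding path is G→K→T→N→L = 8+8+2+3+9 = 30; finish at 30 days.
G is on the critical path; changing it to 13 makes that path 35 days.
That remains the longest chain; total 35 days.
Change in finish: 35 − 30 = +5 days.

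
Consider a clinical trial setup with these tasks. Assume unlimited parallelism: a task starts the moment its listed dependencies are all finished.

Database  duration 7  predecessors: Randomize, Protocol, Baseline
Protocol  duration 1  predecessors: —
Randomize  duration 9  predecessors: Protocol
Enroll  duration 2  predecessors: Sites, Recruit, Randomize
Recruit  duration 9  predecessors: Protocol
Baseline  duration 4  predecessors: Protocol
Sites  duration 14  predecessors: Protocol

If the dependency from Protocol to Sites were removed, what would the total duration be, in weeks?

17

With the dependency in place, Protocol→Sites→Enroll = 1+14+2 = 17 sets the finish at 17 weeks.
Without Protocol→Sites, Sites's earliest start moves from 1 to 0.
After: Protocol→Randomize→Database = 1+9+7 = 17 → 17 weeks.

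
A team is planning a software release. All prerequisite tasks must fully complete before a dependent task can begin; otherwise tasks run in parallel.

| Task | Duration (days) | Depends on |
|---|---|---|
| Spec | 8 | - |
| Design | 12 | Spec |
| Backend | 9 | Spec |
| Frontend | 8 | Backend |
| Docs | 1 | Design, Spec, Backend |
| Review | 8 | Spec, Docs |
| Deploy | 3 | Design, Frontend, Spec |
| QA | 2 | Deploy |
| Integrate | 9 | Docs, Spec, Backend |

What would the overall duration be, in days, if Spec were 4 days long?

26

Actual critical path: Spec→Design→Docs→Integrate = 8+12+1+9 = 30 ⇒ 30 days.
Spec lies on that path, so at 4 days the path becomes 26 days.
No other chain overtakes it, so the finish is 26 days.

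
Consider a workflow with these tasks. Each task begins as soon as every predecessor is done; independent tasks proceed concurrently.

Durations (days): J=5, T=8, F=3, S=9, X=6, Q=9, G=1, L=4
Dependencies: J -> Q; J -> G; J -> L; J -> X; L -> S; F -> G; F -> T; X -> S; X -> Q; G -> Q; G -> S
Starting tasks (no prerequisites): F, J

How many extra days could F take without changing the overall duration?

Critical path: J→X→Q = 5+6+9 = 20, so the finish is 20 days.
The longest chain containing F totals 13 days.
So F can slip 10 − 3 = 7 days.

7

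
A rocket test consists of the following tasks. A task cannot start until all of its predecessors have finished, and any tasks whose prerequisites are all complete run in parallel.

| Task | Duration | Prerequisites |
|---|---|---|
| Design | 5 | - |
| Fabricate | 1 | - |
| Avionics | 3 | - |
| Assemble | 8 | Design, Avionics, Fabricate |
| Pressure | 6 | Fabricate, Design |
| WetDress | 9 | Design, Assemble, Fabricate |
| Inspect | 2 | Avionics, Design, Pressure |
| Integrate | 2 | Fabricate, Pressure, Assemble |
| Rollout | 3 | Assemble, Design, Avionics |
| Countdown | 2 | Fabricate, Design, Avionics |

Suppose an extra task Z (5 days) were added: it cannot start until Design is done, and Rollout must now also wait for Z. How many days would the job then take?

Originally the job takes 22 days.
With Z inserted, Rollout now waits for max(Assemble, Design, Avionics, Z).
New critical path: Design→Assemble→WetDress = 5+8+9 = 22 ⇒ 22 days.

22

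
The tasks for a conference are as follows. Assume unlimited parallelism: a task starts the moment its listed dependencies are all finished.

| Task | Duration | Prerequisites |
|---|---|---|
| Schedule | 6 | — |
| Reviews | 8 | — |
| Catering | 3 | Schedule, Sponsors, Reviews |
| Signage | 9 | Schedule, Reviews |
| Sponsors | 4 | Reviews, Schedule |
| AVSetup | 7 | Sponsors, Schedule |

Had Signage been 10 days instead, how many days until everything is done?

19

The binding path is Reviews→Sponsors→AVSetup = 8+4+7 = 19; finish at 19 days.
The longest path through Signage is only 17 days, so Signage has float 2.
No other chain overtakes it, so the finish is 19 days.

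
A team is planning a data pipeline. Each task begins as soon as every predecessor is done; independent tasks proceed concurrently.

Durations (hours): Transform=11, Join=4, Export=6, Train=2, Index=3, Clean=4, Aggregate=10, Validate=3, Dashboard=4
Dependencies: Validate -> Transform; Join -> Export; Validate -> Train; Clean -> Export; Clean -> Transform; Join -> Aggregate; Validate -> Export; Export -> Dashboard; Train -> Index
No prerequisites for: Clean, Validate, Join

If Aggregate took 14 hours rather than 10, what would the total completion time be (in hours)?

As given, the longest chain is Clean→Transform = 4+11 = 15, so the finish is 15 hours.
Aggregate has 1 hour of float (longest path through it is 14).
The binding chain switches to Join→Aggregate = 4+14 = 18; finish 18 hours.

18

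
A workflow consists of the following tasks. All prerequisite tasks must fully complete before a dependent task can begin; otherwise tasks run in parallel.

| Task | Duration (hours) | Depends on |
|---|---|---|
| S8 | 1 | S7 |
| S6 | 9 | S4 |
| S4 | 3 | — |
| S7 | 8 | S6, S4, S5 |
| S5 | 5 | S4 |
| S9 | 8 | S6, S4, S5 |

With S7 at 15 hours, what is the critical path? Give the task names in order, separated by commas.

Critical path before the change: S4→S6→S7→S8 = 3+9+8+1 = 21 giving 21 hours.
Since S7 is critical, the +7 change carries straight to that chain (now 28 hours).
The critical path is still S4→S6→S7→S8; finish is now 28 hours.

S4, S6, S7, S8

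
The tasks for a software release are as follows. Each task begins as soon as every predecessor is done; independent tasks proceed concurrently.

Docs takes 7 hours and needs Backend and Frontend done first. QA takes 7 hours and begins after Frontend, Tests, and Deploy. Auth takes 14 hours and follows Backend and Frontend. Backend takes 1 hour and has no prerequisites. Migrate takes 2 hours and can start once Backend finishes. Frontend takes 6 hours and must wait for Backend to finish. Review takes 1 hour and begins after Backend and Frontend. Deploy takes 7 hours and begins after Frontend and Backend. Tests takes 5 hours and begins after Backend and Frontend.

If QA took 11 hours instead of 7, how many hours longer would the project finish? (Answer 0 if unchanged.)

4

Critical path before the change: Backend→Frontend→Deploy→QA = 1+6+7+7 = 21 giving 21 hours.
QA is on the critical path; changing it to 11 makes that path 25 hours.
No other chain overtakes it, so the finish is 25 hours.
Change in finish: 25 − 21 = +4 hours.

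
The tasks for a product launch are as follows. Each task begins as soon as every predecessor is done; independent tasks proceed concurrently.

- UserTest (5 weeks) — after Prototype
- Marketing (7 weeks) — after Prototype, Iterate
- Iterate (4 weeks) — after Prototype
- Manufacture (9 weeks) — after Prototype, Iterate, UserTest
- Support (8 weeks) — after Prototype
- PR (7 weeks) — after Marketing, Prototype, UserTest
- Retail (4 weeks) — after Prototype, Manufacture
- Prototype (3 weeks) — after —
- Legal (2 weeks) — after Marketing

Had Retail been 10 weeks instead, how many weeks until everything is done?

27

Actual critical path: Prototype→UserTest→Manufacture→Retail = 3+5+9+4 = 21 ⇒ 21 weeks.
Retail is on the critical path; changing it to 10 makes that path 27 weeks.
That remains the longest chain; total 27 weeks.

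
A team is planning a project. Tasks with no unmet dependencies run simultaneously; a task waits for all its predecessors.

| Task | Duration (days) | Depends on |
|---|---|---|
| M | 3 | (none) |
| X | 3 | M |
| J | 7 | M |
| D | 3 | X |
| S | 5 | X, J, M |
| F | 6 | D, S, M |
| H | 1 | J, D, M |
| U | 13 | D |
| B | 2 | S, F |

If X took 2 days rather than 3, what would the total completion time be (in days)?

23

Baseline: M→J→S→F→B = 3+7+5+6+2 = 23 → 23 days.
The longest path through X is only 22 days, so X has float 1.
No other chain overtakes it, so the finish is 23 days.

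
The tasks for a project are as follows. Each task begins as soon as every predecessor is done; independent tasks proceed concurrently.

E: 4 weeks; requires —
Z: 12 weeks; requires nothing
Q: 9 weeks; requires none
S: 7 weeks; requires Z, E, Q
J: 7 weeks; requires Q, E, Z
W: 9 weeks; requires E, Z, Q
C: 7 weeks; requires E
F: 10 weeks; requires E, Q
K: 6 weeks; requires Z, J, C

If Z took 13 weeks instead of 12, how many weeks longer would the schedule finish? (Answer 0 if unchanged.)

1

Critical path before the change: Z→J→K = 12+7+6 = 25 giving 25 weeks.
Since Z is critical, the +1 change carries straight to that chain (now 26 weeks).
The critical path is still Z→J→K; finish is now 26 weeks.
Change in finish: 26 − 25 = +1 weeks.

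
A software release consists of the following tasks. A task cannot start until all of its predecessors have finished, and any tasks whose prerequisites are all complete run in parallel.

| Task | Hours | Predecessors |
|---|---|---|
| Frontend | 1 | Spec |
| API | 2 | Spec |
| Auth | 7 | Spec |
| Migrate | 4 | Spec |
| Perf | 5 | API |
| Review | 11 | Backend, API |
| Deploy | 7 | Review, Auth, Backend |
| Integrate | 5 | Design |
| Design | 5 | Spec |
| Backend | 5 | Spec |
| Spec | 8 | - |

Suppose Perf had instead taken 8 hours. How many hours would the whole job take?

31

Critical path before the change: Spec→Backend→Review→Deploy = 8+5+11+7 = 31 giving 31 hours.
Perf is off the critical path — its longest chain is 15 hours, giving 16 of slack.
No other chain overtakes it, so the finish is 31 hours.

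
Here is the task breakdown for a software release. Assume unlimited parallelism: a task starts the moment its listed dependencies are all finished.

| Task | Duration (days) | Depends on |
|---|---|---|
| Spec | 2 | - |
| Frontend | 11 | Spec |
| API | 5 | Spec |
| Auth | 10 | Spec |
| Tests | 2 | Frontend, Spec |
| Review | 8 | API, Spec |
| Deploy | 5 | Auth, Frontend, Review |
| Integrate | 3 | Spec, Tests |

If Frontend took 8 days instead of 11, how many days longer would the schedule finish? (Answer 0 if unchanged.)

The binding path is Spec→API→Review→Deploy = 2+5+8+5 = 20; finish at 20 days.
Frontend is off the critical path — its longest chain is 18 days, giving 2 of slack.
No other chain overtakes it, so the finish is 20 days.
Change in finish: 20 − 20 = +0 days.

0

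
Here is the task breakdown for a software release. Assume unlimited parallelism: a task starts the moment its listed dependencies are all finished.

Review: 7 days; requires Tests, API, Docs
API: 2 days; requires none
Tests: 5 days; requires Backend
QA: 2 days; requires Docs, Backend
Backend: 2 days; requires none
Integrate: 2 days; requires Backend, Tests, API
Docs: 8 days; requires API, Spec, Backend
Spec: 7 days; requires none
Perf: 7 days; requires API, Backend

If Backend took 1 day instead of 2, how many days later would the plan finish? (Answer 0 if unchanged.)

As given, the longest chain is Spec→Docs→Review = 7+8+7 = 22, so the finish is 22 days.
The longest path through Backend is only 17 days, so Backend has float 5.
That remains the longest chain; total 22 days.
Change in finish: 22 − 22 = +0 days.

0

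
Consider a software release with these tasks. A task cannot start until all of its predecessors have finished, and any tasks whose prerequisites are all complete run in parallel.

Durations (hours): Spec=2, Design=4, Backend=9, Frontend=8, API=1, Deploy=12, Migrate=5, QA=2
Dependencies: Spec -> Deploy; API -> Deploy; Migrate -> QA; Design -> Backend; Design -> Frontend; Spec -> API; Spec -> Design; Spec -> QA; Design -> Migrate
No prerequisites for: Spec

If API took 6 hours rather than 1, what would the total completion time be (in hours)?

As given, the longest chain is Spec→API→Deploy = 2+1+12 = 15, so the finish is 15 hours.
API is on the critical path; changing it to 6 makes that path 20 hours.
No other chain overtakes it, so the finish is 20 hours.

20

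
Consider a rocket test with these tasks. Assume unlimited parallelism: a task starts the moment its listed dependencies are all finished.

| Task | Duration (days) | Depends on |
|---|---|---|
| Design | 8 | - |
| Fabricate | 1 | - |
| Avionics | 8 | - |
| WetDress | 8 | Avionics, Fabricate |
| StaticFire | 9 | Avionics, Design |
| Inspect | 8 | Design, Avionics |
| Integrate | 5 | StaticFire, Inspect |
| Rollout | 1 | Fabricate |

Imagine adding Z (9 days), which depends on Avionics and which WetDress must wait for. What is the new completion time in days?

25

Originally the rocket test takes 22 days.
With Z inserted, WetDress now waits for max(Avionics, Fabricate, Z).
New critical path: Avionics→Z→WetDress = 8+9+8 = 25 ⇒ 25 days.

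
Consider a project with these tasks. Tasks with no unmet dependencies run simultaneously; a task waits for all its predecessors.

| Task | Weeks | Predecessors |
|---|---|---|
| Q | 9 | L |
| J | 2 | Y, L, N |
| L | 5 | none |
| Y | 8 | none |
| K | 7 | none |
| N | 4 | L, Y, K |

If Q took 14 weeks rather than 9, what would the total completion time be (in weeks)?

Baseline: L→Q = 5+9 = 14 → 14 weeks.
Q lies on that path, so at 14 weeks the path becomes 19 weeks.
No other chain overtakes it, so the finish is 19 weeks.

19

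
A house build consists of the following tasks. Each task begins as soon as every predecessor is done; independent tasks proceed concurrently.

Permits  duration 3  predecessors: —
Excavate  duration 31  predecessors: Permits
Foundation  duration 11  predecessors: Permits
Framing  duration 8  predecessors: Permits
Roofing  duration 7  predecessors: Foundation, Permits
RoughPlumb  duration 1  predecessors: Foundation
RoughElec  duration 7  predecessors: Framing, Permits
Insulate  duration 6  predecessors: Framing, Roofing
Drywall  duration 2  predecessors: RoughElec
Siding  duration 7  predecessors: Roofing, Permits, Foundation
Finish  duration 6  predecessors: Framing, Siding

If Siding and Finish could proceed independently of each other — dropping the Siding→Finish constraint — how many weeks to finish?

Original critical path: Permits→Excavate = 3+31 = 34 ⇒ 34 weeks.
Without Siding→Finish, Finish's earliest start moves from 28 to 11.
The longest chain is now Permits→Excavate = 3+31 = 34, so the project takes 34 weeks.

34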